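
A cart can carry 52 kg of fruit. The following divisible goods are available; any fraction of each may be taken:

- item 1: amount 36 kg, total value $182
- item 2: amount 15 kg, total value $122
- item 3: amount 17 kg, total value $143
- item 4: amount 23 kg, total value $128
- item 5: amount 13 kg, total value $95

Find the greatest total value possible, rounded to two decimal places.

Take in order of value per unit:
- item 3 (143/17 per unit): all 17 → value 143, running total 143.00
- item 2 (122/15 per unit): all 15 → value 122, running total 265.00
- item 5 (95/13 per unit): all 13 → value 95, running total 360.00
- item 4 (128/23 per unit): 7 of 23 → value 7×128/23 = 38.9565, running total 398.96
Total 398.96.

398.96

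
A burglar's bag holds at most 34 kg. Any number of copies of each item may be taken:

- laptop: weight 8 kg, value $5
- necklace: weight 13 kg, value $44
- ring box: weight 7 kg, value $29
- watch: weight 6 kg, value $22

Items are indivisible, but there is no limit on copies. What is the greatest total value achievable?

$138

Best value-per-unit is ring box at 29/7; filling with it alone gives 4×29 = 116.
Optimal mix: 4×ring box + 1×watch → weight 34, value 138.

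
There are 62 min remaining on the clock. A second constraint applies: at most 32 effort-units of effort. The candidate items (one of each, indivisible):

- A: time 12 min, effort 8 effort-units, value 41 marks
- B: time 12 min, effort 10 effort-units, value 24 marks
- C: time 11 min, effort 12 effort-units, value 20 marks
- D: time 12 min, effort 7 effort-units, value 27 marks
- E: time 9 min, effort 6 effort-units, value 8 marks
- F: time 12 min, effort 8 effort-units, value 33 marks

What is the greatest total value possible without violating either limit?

Feasible sets respecting both limits:
- A+D+E+F: time 45, effort 29, value 109
- A+B+E+F: time 45, effort 32, value 106
- A+D+F: time 36, effort 23, value 101
- A+B+D+E: time 45, effort 31, value 100
Best: 109 marks.

109 marks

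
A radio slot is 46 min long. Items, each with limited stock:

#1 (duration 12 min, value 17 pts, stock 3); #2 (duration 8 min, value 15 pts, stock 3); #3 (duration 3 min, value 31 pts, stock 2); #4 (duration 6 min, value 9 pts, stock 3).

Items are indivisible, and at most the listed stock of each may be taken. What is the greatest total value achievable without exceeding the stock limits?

Best selections within duration 46 and stock limits:
- 1×#1 + 2×#2 + 2×#3 + 2×#4: duration 46, value 127
- 2×#1 + 2×#2 + 2×#3: duration 46, value 126
- 3×#2 + 2×#3 + 2×#4: duration 42, value 125
- 1×#1 + 3×#2 + 2×#3: duration 42, value 124
Best: 127 pts.

127 pts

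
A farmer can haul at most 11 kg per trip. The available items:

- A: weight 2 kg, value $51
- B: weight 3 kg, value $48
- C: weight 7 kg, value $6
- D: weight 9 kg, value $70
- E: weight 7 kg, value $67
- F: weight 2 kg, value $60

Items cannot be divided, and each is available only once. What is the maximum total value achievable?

Check high-value combinations within 11 kg:
- A+E+F: weight 2+7+2=11, value 51+67+60=178
- A+B+F: weight 2+3+2=7, value 51+48+60=159
- D+F: weight 9+2=11, value 70+60=130
- E+F: weight 7+2=9, value 67+60=127
- A+D: weight 2+9=11, value 51+70=121
Best: $178.

$178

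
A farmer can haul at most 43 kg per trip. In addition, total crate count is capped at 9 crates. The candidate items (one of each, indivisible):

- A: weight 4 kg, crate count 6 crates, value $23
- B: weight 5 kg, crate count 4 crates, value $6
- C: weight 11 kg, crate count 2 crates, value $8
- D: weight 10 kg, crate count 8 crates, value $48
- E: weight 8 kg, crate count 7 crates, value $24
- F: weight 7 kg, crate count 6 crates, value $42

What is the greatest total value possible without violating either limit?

Feasible sets respecting both limits:
- C+F: weight 18, crate count 8, value 50
- D: weight 10, crate count 8, value 48
- F: weight 7, crate count 6, value 42
- C+E: weight 19, crate count 9, value 32
Best: $50.

$50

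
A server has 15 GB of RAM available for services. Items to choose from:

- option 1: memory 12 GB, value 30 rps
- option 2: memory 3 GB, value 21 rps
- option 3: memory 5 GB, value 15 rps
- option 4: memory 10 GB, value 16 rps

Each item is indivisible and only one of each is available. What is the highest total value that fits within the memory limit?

This is a 0/1 knapsack; check combinations near the capacity.
- option 1+option 2: memory 12+3=15, value 30+21=51
- option 2+option 4: memory 3+10=13, value 21+16=37
- option 2+option 3: memory 3+5=8, value 21+15=36
- option 3+option 4: memory 5+10=15, value 15+16=31
Best: 51 rps.

51 rps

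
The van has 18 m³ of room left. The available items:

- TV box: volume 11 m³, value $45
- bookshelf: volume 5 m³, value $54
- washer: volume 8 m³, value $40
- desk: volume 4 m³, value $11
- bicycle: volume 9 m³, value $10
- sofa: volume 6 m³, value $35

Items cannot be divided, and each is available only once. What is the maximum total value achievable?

Check high-value combinations within 18 m³:
- bookshelf+washer+desk: volume 5+8+4=17, value 54+40+11=105
- bookshelf+desk+sofa: volume 5+4+6=15, value 54+11+35=100
- TV box+bookshelf: volume 11+5=16, value 45+54=99
- bookshelf+washer: volume 5+8=13, value 54+40=94
Best: $105.

$105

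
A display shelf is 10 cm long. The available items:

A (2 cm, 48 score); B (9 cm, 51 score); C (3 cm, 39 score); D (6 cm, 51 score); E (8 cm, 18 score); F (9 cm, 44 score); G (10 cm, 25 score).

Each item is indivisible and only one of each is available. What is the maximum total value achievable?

Check high-value combinations within 10 cm:
- A+D: length 2+6=8, value 48+51=99
- C+D: length 3+6=9, value 39+51=90
- A+C: length 2+3=5, value 48+39=87
Best: 99 score.

99 score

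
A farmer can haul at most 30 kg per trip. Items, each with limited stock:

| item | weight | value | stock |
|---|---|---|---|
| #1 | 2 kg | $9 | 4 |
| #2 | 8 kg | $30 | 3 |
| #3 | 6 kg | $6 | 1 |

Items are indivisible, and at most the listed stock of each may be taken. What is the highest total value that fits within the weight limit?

$117

Best selections within weight 30 and stock limits:
- 3×#1 + 3×#2: weight 30, value 117
- 2×#1 + 3×#2: weight 28, value 108
Best: $117.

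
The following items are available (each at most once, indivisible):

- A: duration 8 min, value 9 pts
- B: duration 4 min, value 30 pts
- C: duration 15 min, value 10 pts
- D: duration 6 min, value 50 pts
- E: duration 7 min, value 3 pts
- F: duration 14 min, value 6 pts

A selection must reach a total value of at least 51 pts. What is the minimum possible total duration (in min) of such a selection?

Subsets with value ≥ 51, sorted by total duration:
- B+D: duration 10, value 80
- D+E: duration 13, value 53
Minimum duration: 10 min.

10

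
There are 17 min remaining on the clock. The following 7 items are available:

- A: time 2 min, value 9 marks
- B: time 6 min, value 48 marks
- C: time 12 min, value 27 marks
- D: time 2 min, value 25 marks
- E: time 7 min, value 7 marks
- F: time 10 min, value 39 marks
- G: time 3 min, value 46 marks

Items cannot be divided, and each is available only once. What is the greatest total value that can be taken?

Check high-value combinations within 17 min:
- A+B+D+G: time 2+6+2+3=13, value 9+48+25+46=128
- B+D+G: time 6+2+3=11, value 48+25+46=119
- A+D+F+G: time 2+2+10+3=17, value 9+25+39+46=119
- D+F+G: time 2+10+3=15, value 25+39+46=110
- A+B+G: time 2+6+3=11, value 9+48+46=103
Best: 128 marks.

128 marks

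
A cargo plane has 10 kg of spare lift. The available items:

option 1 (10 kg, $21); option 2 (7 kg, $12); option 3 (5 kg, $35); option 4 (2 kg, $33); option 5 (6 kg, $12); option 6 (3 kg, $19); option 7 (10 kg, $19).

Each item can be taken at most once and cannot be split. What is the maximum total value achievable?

Check high-value combinations within 10 kg:
- option 3+option 4+option 6: weight 5+2+3=10, value 35+33+19=87
- option 3+option 4: weight 5+2=7, value 35+33=68
- option 3+option 6: weight 5+3=8, value 35+19=54
- option 4+option 6: weight 2+3=5, value 33+19=52
- option 4+option 5: weight 2+6=8, value 33+12=45
Best: $87.

$87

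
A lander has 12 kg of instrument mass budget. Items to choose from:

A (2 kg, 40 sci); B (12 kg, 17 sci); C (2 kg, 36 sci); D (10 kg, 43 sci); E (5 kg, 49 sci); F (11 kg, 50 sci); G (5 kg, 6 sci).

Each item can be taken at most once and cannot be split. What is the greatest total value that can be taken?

Check high-value combinations within 12 kg:
- A+C+E: mass 2+2+5=9, value 40+36+49=125
- A+E+G: mass 2+5+5=12, value 40+49+6=95
- C+E+G: mass 2+5+5=12, value 36+49+6=91
- A+E: mass 2+5=7, value 40+49=89
- C+E: mass 2+5=7, value 36+49=85
Best: 125 sci.

125 sci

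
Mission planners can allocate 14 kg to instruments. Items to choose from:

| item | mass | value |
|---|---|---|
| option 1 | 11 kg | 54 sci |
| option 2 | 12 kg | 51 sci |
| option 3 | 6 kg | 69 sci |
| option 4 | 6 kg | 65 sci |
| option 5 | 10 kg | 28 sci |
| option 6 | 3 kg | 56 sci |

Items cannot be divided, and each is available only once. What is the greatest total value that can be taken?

This is a 0/1 knapsack; check combinations near the capacity.
- option 3+option 4: mass 6+6=12, value 69+65=134
- option 3+option 6: mass 6+3=9, value 69+56=125
- option 4+option 6: mass 6+3=9, value 65+56=121
- option 1+option 6: mass 11+3=14, value 54+56=110
- option 5+option 6: mass 10+3=13, value 28+56=84
Best: 134 sci.

134 sci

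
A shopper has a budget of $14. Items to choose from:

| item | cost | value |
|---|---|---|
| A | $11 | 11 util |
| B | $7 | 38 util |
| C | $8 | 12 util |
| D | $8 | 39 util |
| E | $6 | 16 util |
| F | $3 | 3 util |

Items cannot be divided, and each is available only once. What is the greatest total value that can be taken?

55 util

This is a 0/1 knapsack; check combinations near the capacity.
- D+E: cost 8+6=14, value 39+16=55
- B+E: cost 7+6=13, value 38+16=54
- D+F: cost 8+3=11, value 39+3=42
- B+F: cost 7+3=10, value 38+3=41
- D: cost 8, value 39
Best: 55 util.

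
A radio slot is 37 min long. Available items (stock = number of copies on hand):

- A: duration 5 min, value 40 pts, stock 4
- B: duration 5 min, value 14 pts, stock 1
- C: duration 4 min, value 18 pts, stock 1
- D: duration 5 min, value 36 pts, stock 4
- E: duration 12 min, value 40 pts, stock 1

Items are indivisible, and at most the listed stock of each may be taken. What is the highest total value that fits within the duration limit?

268 pts

Best selections within duration 37 and stock limits:
- 4×A + 3×D: duration 35, value 268
- 3×A + 4×D: duration 35, value 264
Best: 268 pts.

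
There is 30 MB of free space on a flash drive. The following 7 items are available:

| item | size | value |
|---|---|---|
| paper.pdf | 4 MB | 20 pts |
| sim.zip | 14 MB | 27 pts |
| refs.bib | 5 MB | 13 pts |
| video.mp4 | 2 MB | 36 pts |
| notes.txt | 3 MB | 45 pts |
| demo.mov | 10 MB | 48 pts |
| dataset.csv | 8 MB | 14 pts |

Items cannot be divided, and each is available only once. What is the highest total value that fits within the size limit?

163 pts

Check high-value combinations within 30 MB:
- paper.pdf+video.mp4+notes.txt+demo.mov+dataset.csv: size 4+2+3+10+8=27, value 20+36+45+48+14=163
- paper.pdf+refs.bib+video.mp4+notes.txt+demo.mov: size 4+5+2+3+10=24, value 20+13+36+45+48=162
- refs.bib+video.mp4+notes.txt+demo.mov+dataset.csv: size 5+2+3+10+8=28, value 13+36+45+48+14=156
- sim.zip+video.mp4+notes.txt+demo.mov: size 14+2+3+10=29, value 27+36+45+48=156
- paper.pdf+video.mp4+notes.txt+demo.mov: size 4+2+3+10=19, value 20+36+45+48=149
Best: 163 pts.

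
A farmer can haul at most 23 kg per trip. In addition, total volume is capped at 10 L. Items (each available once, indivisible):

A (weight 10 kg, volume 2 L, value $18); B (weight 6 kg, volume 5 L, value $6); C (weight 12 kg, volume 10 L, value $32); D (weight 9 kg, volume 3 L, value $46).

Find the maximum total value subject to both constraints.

Feasible sets respecting both limits:
- A+D: weight 19, volume 5, value 64
- B+D: weight 15, volume 8, value 52
- D: weight 9, volume 3, value 46
Best: $64.

$64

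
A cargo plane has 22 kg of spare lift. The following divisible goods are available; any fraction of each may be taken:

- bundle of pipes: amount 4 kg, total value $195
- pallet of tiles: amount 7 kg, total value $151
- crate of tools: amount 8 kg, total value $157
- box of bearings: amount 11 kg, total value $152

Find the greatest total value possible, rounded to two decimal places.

Take in order of value per unit:
- bundle of pipes (195/4 per unit): all 4 → value 195, running total 195.00
- pallet of tiles (151/7 per unit): all 7 → value 151, running total 346.00
- crate of tools (157/8 per unit): all 8 → value 157, running total 503.00
- box of bearings (152/11 per unit): 3 of 11 → value 3×152/11 = 41.4545, running total 544.45
Total 544.45.

544.45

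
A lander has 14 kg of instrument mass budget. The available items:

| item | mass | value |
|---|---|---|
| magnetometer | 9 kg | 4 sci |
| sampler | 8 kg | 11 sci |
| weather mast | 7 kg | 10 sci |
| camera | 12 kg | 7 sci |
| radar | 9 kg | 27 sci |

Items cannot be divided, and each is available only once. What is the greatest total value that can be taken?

Check high-value combinations within 14 kg:
- radar: mass 9, value 27
- sampler: mass 8, value 11
- weather mast: mass 7, value 10
- camera: mass 12, value 7
Best: 27 sci.

27 sci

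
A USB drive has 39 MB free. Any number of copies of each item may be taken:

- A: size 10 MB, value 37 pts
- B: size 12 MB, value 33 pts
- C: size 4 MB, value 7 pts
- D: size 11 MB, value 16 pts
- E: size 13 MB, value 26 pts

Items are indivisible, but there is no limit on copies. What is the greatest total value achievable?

125 pts

Best value-per-unit is A at 37/10; filling with it alone gives 3×37 = 111.
Optimal mix: 3×A + 2×C → size 38, value 125.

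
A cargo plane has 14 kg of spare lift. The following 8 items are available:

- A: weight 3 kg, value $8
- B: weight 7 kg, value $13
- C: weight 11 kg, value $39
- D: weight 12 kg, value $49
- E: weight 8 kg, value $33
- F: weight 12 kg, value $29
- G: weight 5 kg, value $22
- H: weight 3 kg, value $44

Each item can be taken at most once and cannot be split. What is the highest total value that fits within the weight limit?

$85

Check high-value combinations within 14 kg:
- A+E+H: weight 3+8+3=14, value 8+33+44=85
- C+H: weight 11+3=14, value 39+44=83
- E+H: weight 8+3=11, value 33+44=77
- A+G+H: weight 3+5+3=11, value 8+22+44=74
Best: $85.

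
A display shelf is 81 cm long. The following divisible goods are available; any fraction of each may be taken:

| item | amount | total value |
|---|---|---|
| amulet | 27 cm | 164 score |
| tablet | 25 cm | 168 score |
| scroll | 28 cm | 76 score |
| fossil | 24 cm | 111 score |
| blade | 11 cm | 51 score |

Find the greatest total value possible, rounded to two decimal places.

466.25

Take in order of value per unit:
- tablet (168/25 per unit): all 25 → value 168, running total 168.00
- amulet (164/27 per unit): all 27 → value 164, running total 332.00
- blade (51/11 per unit): all 11 → value 51, running total 383.00
- fossil (111/24 per unit): 18 of 24 → value 18×111/24 = 83.2500, running total 466.25
Total 466.25.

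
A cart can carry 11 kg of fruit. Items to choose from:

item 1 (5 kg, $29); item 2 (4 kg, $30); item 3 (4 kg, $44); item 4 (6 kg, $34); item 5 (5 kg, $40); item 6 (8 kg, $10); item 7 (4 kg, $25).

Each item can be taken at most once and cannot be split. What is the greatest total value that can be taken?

Check high-value combinations within 11 kg:
- item 3+item 5: weight 4+5=9, value 44+40=84
- item 3+item 4: weight 4+6=10, value 44+34=78
- item 2+item 3: weight 4+4=8, value 30+44=74
- item 4+item 5: weight 6+5=11, value 34+40=74
- item 1+item 3: weight 5+4=9, value 29+44=73
Best: $84.

$84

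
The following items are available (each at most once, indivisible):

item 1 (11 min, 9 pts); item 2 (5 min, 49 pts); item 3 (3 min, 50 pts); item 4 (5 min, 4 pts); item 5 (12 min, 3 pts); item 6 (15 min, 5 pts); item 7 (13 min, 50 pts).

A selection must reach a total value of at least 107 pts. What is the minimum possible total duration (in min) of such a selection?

19

Subsets with value ≥ 107, sorted by total duration:
- item 1+item 2+item 3: duration 19, value 108
- item 2+item 3+item 7: duration 21, value 149
- item 1+item 2+item 3+item 4: duration 24, value 112
- item 2+item 3+item 4+item 7: duration 26, value 153
Minimum duration: 19 min.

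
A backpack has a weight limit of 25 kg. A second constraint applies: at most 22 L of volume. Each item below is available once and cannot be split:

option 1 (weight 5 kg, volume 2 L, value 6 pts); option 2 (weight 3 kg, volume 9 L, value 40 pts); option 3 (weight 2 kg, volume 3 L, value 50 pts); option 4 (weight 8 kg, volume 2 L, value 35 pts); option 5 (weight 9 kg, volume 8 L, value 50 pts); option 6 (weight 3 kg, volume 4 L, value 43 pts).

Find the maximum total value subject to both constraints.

Feasible sets respecting both limits:
- option 3+option 4+option 5+option 6: weight 22, volume 17, value 178
- option 2+option 3+option 4+option 5: weight 22, volume 22, value 175
- option 1+option 2+option 3+option 4+option 6: weight 21, volume 20, value 174
- option 2+option 3+option 4+option 6: weight 16, volume 18, value 168
Best: 178 pts.

178 pts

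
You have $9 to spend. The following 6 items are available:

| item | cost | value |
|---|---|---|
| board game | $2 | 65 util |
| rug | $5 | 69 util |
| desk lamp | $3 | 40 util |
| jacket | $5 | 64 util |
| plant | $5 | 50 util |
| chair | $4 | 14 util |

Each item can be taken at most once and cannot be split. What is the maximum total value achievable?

134 util

This is a 0/1 knapsack; check combinations near the capacity.
- board game+rug: cost 2+5=7, value 65+69=134
- board game+jacket: cost 2+5=7, value 65+64=129
- board game+desk lamp+chair: cost 2+3+4=9, value 65+40+14=119
- board game+plant: cost 2+5=7, value 65+50=115
Best: 134 util.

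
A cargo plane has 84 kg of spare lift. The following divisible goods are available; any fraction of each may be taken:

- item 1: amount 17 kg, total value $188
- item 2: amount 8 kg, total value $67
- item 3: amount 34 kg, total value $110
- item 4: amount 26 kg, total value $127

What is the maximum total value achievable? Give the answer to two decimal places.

Take in order of value per unit:
- item 1 (188/17 per unit): all 17 → value 188, running total 188.00
- item 2 (67/8 per unit): all 8 → value 67, running total 255.00
- item 4 (127/26 per unit): all 26 → value 127, running total 382.00
- item 3 (110/34 per unit): 33 of 34 → value 33×110/34 = 106.7647, running total 488.76
Total 488.76.

488.76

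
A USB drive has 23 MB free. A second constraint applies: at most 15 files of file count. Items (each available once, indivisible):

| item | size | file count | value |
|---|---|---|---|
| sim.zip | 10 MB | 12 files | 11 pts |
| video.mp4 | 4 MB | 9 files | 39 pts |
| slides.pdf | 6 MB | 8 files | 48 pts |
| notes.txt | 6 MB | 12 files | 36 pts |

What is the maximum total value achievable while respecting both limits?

48 pts

Feasible sets respecting both limits:
- slides.pdf: size 6, file count 8, value 48
- video.mp4: size 4, file count 9, value 39
- notes.txt: size 6, file count 12, value 36
- sim.zip: size 10, file count 12, value 11
Best: 48 pts.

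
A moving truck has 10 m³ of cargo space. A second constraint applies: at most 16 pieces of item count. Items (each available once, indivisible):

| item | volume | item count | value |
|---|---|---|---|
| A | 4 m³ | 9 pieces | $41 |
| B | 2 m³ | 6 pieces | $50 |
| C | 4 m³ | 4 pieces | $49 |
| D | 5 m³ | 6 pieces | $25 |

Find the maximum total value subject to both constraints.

Feasible sets respecting both limits:
- B+C: volume 6, item count 10, value 99
- A+B: volume 6, item count 15, value 91
- A+C: volume 8, item count 13, value 90
Best: $99.

$99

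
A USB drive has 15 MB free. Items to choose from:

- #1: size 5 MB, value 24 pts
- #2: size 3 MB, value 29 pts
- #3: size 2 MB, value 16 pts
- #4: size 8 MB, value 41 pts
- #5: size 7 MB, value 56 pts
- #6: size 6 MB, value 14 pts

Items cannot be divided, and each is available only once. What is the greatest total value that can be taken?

109 pts

Check high-value combinations within 15 MB:
- #1+#2+#5: size 5+3+7=15, value 24+29+56=109
- #2+#3+#5: size 3+2+7=12, value 29+16+56=101
- #4+#5: size 8+7=15, value 41+56=97
Best: 109 pts.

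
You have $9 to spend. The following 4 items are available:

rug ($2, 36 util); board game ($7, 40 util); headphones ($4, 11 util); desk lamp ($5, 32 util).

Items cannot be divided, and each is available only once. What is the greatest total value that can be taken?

76 util

Check high-value combinations within $9:
- rug+board game: cost 2+7=9, value 36+40=76
- rug+desk lamp: cost 2+5=7, value 36+32=68
- rug+headphones: cost 2+4=6, value 36+11=47
Best: 76 util.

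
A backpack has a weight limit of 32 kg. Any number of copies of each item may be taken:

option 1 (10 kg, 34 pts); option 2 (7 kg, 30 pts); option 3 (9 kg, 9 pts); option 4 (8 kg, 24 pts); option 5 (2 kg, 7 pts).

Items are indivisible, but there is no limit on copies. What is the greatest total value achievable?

134 pts

Best value-per-unit is option 2 at 30/7; filling with it alone gives 4×30 = 120.
Optimal mix: 4×option 2 + 2×option 5 → weight 32, value 134.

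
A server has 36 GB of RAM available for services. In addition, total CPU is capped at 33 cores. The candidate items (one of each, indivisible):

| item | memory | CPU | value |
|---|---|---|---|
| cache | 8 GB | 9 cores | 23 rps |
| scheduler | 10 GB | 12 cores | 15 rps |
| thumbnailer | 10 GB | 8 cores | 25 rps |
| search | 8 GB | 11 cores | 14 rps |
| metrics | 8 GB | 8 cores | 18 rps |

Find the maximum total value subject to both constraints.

66 rps

Feasible sets respecting both limits:
- cache+thumbnailer+metrics: memory 26, CPU 25, value 66
- cache+scheduler+thumbnailer: memory 28, CPU 29, value 63
- cache+thumbnailer+search: memory 26, CPU 28, value 62
Best: 66 rps.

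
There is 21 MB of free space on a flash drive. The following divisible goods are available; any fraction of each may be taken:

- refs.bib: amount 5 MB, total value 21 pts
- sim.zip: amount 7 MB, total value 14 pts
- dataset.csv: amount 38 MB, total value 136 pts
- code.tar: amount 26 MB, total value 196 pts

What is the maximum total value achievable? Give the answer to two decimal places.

Take in order of value per unit:
- code.tar (196/26 per unit): 21 of 26 → value 21×196/26 = 158.3077, running total 158.31
Total 158.31.

158.31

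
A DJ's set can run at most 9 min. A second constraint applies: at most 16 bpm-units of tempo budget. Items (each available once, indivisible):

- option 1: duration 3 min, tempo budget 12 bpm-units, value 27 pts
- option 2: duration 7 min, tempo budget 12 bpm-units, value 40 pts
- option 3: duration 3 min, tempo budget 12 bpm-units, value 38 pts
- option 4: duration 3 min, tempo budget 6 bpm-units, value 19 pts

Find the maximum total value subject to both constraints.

Feasible sets respecting both limits:
- option 2: duration 7, tempo budget 12, value 40
- option 3: duration 3, tempo budget 12, value 38
- option 1: duration 3, tempo budget 12, value 27
Best: 40 pts.

40 pts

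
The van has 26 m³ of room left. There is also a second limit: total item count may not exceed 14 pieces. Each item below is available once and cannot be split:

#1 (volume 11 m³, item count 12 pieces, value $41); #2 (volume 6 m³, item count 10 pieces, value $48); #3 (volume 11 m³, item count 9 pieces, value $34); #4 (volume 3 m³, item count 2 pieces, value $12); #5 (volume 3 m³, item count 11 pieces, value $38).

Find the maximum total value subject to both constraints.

Feasible sets respecting both limits:
- #2+#4: volume 9, item count 12, value 60
- #1+#4: volume 14, item count 14, value 53
- #4+#5: volume 6, item count 13, value 50
- #2: volume 6, item count 10, value 48
Best: $60.

$60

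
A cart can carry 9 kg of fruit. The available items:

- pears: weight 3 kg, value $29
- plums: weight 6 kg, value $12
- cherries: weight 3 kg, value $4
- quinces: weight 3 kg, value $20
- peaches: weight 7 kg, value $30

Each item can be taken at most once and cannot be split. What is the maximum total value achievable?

Check high-value combinations within 9 kg:
- pears+cherries+quinces: weight 3+3+3=9, value 29+4+20=53
- pears+quinces: weight 3+3=6, value 29+20=49
- pears+plums: weight 3+6=9, value 29+12=41
- pears+cherries: weight 3+3=6, value 29+4=33
- plums+quinces: weight 6+3=9, value 12+20=32
Best: $53.

$53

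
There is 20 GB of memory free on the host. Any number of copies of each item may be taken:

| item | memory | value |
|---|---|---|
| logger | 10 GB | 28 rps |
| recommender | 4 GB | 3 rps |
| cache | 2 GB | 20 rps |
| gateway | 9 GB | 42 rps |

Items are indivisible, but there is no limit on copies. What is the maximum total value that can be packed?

Best value-per-unit is cache at 20/2, and filling with it alone uses memory 10×2=20. No mix of the others beats 10×20 = 200.

200 rps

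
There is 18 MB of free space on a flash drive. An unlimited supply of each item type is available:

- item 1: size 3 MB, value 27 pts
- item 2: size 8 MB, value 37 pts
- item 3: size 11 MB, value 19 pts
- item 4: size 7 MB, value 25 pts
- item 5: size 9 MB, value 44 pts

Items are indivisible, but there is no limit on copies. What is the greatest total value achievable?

Best value-per-unit is item 1 at 27/3, and filling with it alone uses size 6×3=18. No mix of the others beats 6×27 = 162.

162 pts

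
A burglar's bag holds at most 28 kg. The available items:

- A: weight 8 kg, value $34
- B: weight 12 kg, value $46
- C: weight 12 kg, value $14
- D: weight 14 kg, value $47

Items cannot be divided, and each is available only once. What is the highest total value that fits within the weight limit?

$93

Check high-value combinations within 28 kg:
- B+D: weight 12+14=26, value 46+47=93
- A+D: weight 8+14=22, value 34+47=81
- A+B: weight 8+12=20, value 34+46=80
- C+D: weight 12+14=26, value 14+47=61
Best: $93.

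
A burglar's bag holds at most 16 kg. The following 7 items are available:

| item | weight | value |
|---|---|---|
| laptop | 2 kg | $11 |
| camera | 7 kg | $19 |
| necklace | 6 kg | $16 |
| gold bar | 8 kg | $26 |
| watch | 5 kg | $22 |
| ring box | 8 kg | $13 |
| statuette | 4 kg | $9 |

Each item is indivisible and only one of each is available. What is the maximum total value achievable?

$59

This is a 0/1 knapsack; check combinations near the capacity.
- laptop+gold bar+watch: weight 2+8+5=15, value 11+26+22=59
- laptop+necklace+gold bar: weight 2+6+8=16, value 11+16+26=53
- laptop+camera+watch: weight 2+7+5=14, value 11+19+22=52
Best: $59.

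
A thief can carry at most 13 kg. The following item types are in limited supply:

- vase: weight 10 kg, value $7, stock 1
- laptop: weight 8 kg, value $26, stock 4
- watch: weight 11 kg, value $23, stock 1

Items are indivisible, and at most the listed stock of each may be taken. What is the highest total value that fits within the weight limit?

Top feasible selections:
- 1×laptop: weight 8, value 26
- 1×watch: weight 11, value 23
- 1×vase: weight 10, value 7
Best: $26.

$26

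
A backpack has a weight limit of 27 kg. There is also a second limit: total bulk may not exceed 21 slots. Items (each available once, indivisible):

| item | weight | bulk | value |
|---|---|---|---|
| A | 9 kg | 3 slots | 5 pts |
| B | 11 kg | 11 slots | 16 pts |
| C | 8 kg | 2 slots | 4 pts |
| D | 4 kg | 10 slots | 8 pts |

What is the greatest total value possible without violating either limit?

Feasible sets respecting both limits:
- B+D: weight 15, bulk 21, value 24
- A+B: weight 20, bulk 14, value 21
- B+C: weight 19, bulk 13, value 20
- A+C+D: weight 21, bulk 15, value 17
Best: 24 pts.

24 pts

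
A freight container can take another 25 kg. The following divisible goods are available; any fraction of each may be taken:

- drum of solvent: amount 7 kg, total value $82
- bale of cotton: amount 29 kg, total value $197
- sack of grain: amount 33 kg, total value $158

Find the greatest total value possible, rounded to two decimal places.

Take in order of value per unit:
- drum of solvent (82/7 per unit): all 7 → value 82, running total 82.00
- bale of cotton (197/29 per unit): 18 of 29 → value 18×197/29 = 122.2759, running total 204.28
Total 204.28.

204.28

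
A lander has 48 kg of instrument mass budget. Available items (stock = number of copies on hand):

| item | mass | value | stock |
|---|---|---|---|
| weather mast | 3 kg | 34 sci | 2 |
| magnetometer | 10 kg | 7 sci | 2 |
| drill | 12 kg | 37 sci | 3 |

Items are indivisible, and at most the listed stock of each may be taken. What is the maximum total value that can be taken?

Best selections within mass 48 and stock limits:
- 2×weather mast + 3×drill: mass 42, value 179
- 2×weather mast + 1×magnetometer + 2×drill: mass 40, value 149
Best: 179 sci.

179 sci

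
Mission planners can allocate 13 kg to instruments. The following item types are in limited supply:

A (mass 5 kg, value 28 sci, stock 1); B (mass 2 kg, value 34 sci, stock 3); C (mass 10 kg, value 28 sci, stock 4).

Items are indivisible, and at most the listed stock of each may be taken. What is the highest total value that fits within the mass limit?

Top feasible selections:
- 1×A + 3×B: mass 11, value 130
- 3×B: mass 6, value 102
- 1×A + 2×B: mass 9, value 96
Best: 130 sci.

130 sci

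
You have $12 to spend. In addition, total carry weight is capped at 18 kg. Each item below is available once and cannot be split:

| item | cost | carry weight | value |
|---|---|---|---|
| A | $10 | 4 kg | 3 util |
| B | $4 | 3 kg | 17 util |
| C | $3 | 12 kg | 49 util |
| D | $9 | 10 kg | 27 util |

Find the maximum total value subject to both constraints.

66 util

Feasible sets respecting both limits:
- B+C: cost 7, carry weight 15, value 66
- C: cost 3, carry weight 12, value 49
- D: cost 9, carry weight 10, value 27
- B: cost 4, carry weight 3, value 17
Best: 66 util.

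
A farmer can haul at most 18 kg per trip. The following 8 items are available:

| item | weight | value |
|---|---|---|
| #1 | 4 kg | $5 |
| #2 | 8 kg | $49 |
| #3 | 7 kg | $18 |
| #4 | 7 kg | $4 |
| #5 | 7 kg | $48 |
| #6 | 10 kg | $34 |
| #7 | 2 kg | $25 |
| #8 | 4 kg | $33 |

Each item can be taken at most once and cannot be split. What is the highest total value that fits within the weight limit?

$122

Check high-value combinations within 18 kg:
- #2+#5+#7: weight 8+7+2=17, value 49+48+25=122
- #1+#2+#7+#8: weight 4+8+2+4=18, value 5+49+25+33=112
- #1+#5+#7+#8: weight 4+7+2+4=17, value 5+48+25+33=111
Best: $122.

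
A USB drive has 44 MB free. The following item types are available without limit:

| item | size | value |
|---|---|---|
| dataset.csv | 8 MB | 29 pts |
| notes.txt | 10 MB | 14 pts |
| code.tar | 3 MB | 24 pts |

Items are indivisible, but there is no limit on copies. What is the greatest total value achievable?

Best value-per-unit is code.tar at 24/3, and filling with it alone uses size 14×3=42. No mix of the others beats 14×24 = 336.

336 pts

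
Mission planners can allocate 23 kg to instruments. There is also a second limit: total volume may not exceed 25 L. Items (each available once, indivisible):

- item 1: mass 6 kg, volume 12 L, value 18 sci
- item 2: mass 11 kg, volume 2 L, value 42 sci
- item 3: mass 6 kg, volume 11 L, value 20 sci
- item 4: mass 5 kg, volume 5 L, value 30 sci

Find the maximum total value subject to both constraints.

Feasible sets respecting both limits:
- item 2+item 3+item 4: mass 22, volume 18, value 92
- item 1+item 2+item 4: mass 22, volume 19, value 90
- item 1+item 2+item 3: mass 23, volume 25, value 80
- item 2+item 4: mass 16, volume 7, value 72
Best: 92 sci.

92 sci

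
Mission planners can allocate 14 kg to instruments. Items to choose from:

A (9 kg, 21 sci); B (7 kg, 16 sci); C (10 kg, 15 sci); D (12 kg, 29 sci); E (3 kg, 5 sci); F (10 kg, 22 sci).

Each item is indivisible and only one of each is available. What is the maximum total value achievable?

29 sci

This is a 0/1 knapsack; check combinations near the capacity.
- D: mass 12, value 29
- E+F: mass 3+10=13, value 5+22=27
- A+E: mass 9+3=12, value 21+5=26
- F: mass 10, value 22
Best: 29 sci.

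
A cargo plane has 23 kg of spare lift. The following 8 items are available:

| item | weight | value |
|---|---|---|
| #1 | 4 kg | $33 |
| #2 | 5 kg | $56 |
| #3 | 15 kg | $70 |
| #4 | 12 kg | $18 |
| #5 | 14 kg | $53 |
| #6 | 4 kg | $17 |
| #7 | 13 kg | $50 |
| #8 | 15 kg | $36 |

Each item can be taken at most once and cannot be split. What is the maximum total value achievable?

$142

This is a 0/1 knapsack; check combinations near the capacity.
- #1+#2+#5: weight 4+5+14=23, value 33+56+53=142
- #1+#2+#7: weight 4+5+13=22, value 33+56+50=139
- #2+#3: weight 5+15=20, value 56+70=126
Best: $142.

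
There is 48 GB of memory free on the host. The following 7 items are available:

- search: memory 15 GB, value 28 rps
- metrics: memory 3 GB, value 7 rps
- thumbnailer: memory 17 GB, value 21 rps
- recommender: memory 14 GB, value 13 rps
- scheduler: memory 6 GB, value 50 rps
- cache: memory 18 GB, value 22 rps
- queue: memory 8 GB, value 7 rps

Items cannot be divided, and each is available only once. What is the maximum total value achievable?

107 rps

Check high-value combinations within 48 GB:
- search+metrics+scheduler+cache: memory 15+3+6+18=42, value 28+7+50+22=107
- search+scheduler+cache+queue: memory 15+6+18+8=47, value 28+50+22+7=107
- search+metrics+thumbnailer+scheduler: memory 15+3+17+6=41, value 28+7+21+50=106
Best: 107 rps.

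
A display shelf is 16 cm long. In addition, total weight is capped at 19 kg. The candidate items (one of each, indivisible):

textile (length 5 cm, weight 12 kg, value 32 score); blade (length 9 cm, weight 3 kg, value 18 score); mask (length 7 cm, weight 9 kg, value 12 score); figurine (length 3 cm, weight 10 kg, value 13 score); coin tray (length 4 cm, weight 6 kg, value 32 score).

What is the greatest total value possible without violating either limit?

64 score

Feasible sets respecting both limits:
- textile+coin tray: length 9, weight 18, value 64
- blade+figurine+coin tray: length 16, weight 19, value 63
- textile+blade: length 14, weight 15, value 50
Best: 64 score.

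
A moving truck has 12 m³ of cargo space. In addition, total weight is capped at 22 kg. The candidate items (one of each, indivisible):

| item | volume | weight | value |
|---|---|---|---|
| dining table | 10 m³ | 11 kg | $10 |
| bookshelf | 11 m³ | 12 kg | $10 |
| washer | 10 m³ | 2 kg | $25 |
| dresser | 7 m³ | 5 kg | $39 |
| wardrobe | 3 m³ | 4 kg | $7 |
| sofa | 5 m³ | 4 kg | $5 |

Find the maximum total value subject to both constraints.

$46

Feasible sets respecting both limits:
- dresser+wardrobe: volume 10, weight 9, value 46
- dresser+sofa: volume 12, weight 9, value 44
- dresser: volume 7, weight 5, value 39
- washer: volume 10, weight 2, value 25
Best: $46.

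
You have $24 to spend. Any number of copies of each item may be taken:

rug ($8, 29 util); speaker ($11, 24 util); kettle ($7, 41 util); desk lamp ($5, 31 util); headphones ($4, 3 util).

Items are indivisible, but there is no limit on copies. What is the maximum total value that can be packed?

Best value-per-unit is desk lamp at 31/5; filling with it alone gives 4×31 = 124.
Optimal mix: 2×kettle + 2×desk lamp → cost 24, value 144.

144 util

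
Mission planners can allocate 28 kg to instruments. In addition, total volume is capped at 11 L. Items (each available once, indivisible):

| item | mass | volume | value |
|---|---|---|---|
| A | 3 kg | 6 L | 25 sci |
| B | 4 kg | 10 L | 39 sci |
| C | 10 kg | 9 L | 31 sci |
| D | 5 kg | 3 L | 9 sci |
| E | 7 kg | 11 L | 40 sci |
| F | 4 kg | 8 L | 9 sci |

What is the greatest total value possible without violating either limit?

40 sci

Feasible sets respecting both limits:
- E: mass 7, volume 11, value 40
- B: mass 4, volume 10, value 39
- A+D: mass 8, volume 9, value 34
Best: 40 sci.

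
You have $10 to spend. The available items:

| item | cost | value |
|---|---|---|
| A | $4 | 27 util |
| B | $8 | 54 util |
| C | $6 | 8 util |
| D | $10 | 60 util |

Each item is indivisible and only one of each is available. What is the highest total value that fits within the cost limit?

Check high-value combinations within $10:
- D: cost 10, value 60
- B: cost 8, value 54
- A+C: cost 4+6=10, value 27+8=35
- A: cost 4, value 27
Best: 60 util.

60 util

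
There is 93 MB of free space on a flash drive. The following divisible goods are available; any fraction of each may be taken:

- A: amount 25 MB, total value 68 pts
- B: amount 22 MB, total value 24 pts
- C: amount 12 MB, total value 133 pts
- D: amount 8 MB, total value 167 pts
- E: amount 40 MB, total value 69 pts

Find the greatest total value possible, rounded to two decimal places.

445.73

Take in order of value per unit:
- D (167/8 per unit): all 8 → value 167, running total 167.00
- C (133/12 per unit): all 12 → value 133, running total 300.00
- A (68/25 per unit): all 25 → value 68, running total 368.00
- E (69/40 per unit): all 40 → value 69, running total 437.00
- B (24/22 per unit): 8 of 22 → value 8×24/22 = 8.7273, running total 445.73
Total 445.73.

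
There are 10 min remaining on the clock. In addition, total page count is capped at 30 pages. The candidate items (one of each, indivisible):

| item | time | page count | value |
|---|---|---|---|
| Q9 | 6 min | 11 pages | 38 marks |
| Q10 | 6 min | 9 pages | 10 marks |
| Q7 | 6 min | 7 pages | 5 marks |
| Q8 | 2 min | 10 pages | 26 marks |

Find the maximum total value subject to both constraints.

Feasible sets respecting both limits:
- Q9+Q8: time 8, page count 21, value 64
- Q9: time 6, page count 11, value 38
- Q10+Q8: time 8, page count 19, value 36
- Q7+Q8: time 8, page count 17, value 31
Best: 64 marks.

64 marks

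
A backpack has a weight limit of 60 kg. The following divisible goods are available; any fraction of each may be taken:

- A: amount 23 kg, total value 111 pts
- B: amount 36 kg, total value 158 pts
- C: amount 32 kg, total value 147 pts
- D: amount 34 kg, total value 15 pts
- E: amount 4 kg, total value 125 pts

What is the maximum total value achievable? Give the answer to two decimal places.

Take in order of value per unit:
- E (125/4 per unit): all 4 → value 125, running total 125.00
- A (111/23 per unit): all 23 → value 111, running total 236.00
- C (147/32 per unit): all 32 → value 147, running total 383.00
- B (158/36 per unit): 1 of 36 → value 1×158/36 = 4.3889, running total 387.39
Total 387.39.

387.39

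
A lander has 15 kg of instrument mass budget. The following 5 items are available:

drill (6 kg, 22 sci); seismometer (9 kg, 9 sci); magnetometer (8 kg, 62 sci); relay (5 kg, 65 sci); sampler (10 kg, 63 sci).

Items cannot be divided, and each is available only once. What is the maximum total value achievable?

128 sci

Check high-value combinations within 15 kg:
- relay+sampler: mass 5+10=15, value 65+63=128
- magnetometer+relay: mass 8+5=13, value 62+65=127
- drill+relay: mass 6+5=11, value 22+65=87
Best: 128 sci.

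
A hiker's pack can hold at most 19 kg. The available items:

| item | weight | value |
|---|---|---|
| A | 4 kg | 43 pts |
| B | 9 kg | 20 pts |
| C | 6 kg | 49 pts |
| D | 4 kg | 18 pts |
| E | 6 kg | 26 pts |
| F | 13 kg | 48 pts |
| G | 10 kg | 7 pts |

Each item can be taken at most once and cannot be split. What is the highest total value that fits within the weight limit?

Check high-value combinations within 19 kg:
- A+C+E: weight 4+6+6=16, value 43+49+26=118
- A+B+C: weight 4+9+6=19, value 43+20+49=112
- A+C+D: weight 4+6+4=14, value 43+49+18=110
- C+F: weight 6+13=19, value 49+48=97
- C+D+E: weight 6+4+6=16, value 49+18+26=93
Best: 118 pts.

118 pts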